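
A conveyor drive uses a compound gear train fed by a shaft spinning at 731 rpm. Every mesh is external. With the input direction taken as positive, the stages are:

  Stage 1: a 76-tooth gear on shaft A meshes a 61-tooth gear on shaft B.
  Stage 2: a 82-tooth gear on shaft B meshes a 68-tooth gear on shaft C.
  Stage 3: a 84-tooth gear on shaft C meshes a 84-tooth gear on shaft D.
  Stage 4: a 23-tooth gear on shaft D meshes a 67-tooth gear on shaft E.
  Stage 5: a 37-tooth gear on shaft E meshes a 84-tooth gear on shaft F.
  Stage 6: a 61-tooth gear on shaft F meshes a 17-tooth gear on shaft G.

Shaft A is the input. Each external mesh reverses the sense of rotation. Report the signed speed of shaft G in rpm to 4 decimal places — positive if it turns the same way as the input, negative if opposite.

Stage 1 [76T→61T]: ω = 731.0000×76/61 = 910.7541 rpm, dir flips to −; running = −910.7541
Stage 2 [82T→68T]: ω = 910.7541×82/68 = 1098.2623 rpm, dir flips to +; running = +1098.2623
Stage 3 [84T→84T]: ω = 1098.2623×84/84 = 1098.2623 rpm, dir flips to −; running = −1098.2623
Stage 4 [23T→67T]: ω = 1098.2623×23/67 = 377.0154 rpm, dir flips to +; running = +377.0154
Stage 5 [37T→84T]: ω = 377.0154×37/84 = 166.0663 rpm, dir flips to −; running = −166.0663
Stage 6 [61T→17T]: ω = 166.0663×61/17 = 595.8850 rpm, dir flips to +; running = +595.8850

+595.8850 rpm (same as input, |ω| = 595.8850 rpm)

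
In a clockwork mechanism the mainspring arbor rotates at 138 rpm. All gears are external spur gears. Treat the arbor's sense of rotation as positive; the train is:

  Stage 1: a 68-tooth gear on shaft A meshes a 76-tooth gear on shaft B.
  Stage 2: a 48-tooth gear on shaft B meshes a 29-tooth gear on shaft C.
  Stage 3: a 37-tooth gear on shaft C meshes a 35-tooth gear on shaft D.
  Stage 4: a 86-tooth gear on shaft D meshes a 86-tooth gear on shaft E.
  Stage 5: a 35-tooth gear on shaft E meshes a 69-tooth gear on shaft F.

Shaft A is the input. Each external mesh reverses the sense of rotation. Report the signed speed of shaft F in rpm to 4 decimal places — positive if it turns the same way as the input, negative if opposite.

-109.5898 rpm (opposite to input, |ω| = 109.5898 rpm)

Stage 1 [68T→76T]: ω = 138.0000×68/76 = 123.4737 rpm, dir flips to −; running = −123.4737
Stage 2 [48T→29T]: ω = 123.4737×48/29 = 204.3702 rpm, dir flips to +; running = +204.3702
Stage 3 [37T→35T]: ω = 204.3702×37/35 = 216.0485 rpm, dir flips to −; running = −216.0485
Stage 4 [86T→86T]: ω = 216.0485×86/86 = 216.0485 rpm, dir flips to +; running = +216.0485
Stage 5 [35T→69T]: ω = 216.0485×35/69 = 109.5898 rpm, dir flips to −; running = −109.5898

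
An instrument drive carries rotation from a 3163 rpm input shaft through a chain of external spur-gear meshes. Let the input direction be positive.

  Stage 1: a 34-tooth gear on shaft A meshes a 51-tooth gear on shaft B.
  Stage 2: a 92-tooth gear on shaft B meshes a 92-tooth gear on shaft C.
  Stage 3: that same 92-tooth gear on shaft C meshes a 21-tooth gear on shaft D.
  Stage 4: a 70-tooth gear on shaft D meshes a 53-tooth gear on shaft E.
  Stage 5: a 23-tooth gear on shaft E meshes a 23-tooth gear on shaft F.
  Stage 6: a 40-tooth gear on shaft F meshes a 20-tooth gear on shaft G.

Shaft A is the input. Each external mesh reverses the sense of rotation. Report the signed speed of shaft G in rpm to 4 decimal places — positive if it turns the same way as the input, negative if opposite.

+24402.1803 rpm (same as input, |ω| = 24402.1803 rpm)

Stage 1 [34T→51T]: ω = 3163.0000×34/51 = 2108.6667 rpm, dir flips to −; running = −2108.6667
Stage 2 [92T→92T]: ω = 2108.6667×92/92 = 2108.6667 rpm, dir flips to +; running = +2108.6667
Stage 3 [92T→21T]: ω = 2108.6667×92/21 = 9237.9683 rpm, dir flips to −; running = −9237.9683
Stage 4 [70T→53T]: ω = 9237.9683×70/53 = 12201.0901 rpm, dir flips to +; running = +12201.0901
Stage 5 [23T→23T]: ω = 12201.0901×23/23 = 12201.0901 rpm, dir flips to −; running = −12201.0901
Stage 6 [40T→20T]: ω = 12201.0901×40/20 = 24402.1803 rpm, dir flips to +; running = +24402.1803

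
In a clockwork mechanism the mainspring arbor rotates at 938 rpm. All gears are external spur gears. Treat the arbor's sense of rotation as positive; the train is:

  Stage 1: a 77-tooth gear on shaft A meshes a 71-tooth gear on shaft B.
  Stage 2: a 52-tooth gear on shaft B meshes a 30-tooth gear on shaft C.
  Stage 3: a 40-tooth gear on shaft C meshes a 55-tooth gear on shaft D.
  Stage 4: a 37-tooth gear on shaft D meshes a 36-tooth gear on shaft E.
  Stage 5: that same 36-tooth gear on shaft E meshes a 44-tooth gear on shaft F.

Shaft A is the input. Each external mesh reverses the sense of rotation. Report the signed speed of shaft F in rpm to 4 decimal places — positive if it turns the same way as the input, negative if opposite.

-1078.3597 rpm (opposite to input, |ω| = 1078.3597 rpm)

Stage 1 [77T→71T]: ω = 938.0000×77/71 = 1017.2676 rpm, dir flips to −; running = −1017.2676
Stage 2 [52T→30T]: ω = 1017.2676×52/30 = 1763.2638 rpm, dir flips to +; running = +1763.2638
Stage 3 [40T→55T]: ω = 1763.2638×40/55 = 1282.3737 rpm, dir flips to −; running = −1282.3737
Stage 4 [37T→36T]: ω = 1282.3737×37/36 = 1317.9952 rpm, dir flips to +; running = +1317.9952
Stage 5 [36T→44T]: ω = 1317.9952×36/44 = 1078.3597 rpm, dir flips to −; running = −1078.3597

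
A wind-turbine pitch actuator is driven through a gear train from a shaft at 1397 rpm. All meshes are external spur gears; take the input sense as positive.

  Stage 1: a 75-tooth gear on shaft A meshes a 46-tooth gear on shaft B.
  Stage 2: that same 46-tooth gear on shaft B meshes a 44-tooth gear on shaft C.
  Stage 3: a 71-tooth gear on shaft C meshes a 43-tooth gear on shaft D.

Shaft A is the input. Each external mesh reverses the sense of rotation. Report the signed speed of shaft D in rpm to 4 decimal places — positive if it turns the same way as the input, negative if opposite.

-3931.8314 rpm (opposite to input, |ω| = 3931.8314 rpm)

Stage 1 [75T→46T]: ω = 1397.0000×75/46 = 2277.7174 rpm, dir flips to −; running = −2277.7174
Stage 2 [46T→44T]: ω = 2277.7174×46/44 = 2381.2500 rpm, dir flips to +; running = +2381.2500
Stage 3 [71T→43T]: ω = 2381.2500×71/43 = 3931.8314 rpm, dir flips to −; running = −3931.8314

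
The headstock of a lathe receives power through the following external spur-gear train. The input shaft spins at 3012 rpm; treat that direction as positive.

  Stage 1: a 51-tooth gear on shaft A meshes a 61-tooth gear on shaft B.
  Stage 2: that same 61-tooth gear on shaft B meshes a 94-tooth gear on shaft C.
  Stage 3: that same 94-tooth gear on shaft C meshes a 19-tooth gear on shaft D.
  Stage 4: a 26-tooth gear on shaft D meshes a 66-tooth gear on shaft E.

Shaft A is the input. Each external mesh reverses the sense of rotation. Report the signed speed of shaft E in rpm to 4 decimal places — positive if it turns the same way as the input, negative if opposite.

+3184.9378 rpm (same as input, |ω| = 3184.9378 rpm)

Stage 1 [51T→61T]: ω = 3012.0000×51/61 = 2518.2295 rpm, dir flips to −; running = −2518.2295
Stage 2 [61T→94T]: ω = 2518.2295×61/94 = 1634.1702 rpm, dir flips to +; running = +1634.1702
Stage 3 [94T→19T]: ω = 1634.1702×94/19 = 8084.8421 rpm, dir flips to −; running = −8084.8421
Stage 4 [26T→66T]: ω = 8084.8421×26/66 = 3184.9378 rpm, dir flips to +; running = +3184.9378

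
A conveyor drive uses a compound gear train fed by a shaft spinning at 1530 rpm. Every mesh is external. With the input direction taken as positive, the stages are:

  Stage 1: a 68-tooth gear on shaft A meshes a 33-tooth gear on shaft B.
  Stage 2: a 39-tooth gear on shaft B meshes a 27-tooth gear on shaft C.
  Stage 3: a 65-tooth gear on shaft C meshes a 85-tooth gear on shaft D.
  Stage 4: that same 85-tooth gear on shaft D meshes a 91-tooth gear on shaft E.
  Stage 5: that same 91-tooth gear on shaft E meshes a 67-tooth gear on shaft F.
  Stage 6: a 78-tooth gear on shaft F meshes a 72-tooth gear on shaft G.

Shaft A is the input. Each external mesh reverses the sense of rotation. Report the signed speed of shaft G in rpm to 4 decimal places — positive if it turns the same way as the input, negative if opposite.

Stage 1 [68T→33T]: ω = 1530.0000×68/33 = 3152.7273 rpm, dir flips to −; running = −3152.7273
Stage 2 [39T→27T]: ω = 3152.7273×39/27 = 4553.9394 rpm, dir flips to +; running = +4553.9394
Stage 3 [65T→85T]: ω = 4553.9394×65/85 = 3482.4242 rpm, dir flips to −; running = −3482.4242
Stage 4 [85T→91T]: ω = 3482.4242×85/91 = 3252.8139 rpm, dir flips to +; running = +3252.8139
Stage 5 [91T→67T]: ω = 3252.8139×91/67 = 4418.0009 rpm, dir flips to −; running = −4418.0009
Stage 6 [78T→72T]: ω = 4418.0009×78/72 = 4786.1676 rpm, dir flips to +; running = +4786.1676

+4786.1676 rpm (same as input, |ω| = 4786.1676 rpm)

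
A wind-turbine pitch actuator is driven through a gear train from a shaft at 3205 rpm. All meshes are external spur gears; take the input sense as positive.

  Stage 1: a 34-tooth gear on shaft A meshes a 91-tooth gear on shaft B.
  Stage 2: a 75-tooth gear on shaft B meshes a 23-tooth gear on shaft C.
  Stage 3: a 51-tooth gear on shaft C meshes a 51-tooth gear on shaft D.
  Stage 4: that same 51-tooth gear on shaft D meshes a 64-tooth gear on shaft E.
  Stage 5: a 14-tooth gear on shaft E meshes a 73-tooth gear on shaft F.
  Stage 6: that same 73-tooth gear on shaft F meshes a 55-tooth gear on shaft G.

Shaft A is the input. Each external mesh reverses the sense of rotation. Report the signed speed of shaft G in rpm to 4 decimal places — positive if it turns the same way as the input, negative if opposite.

+792.0535 rpm (same as input, |ω| = 792.0535 rpm)

Stage 1 [34T→91T]: ω = 3205.0000×34/91 = 1197.4725 rpm, dir flips to −; running = −1197.4725
Stage 2 [75T→23T]: ω = 1197.4725×75/23 = 3904.8017 rpm, dir flips to +; running = +3904.8017
Stage 3 [51T→51T]: ω = 3904.8017×51/51 = 3904.8017 rpm, dir flips to −; running = −3904.8017
Stage 4 [51T→64T]: ω = 3904.8017×51/64 = 3111.6389 rpm, dir flips to +; running = +3111.6389
Stage 5 [14T→73T]: ω = 3111.6389×14/73 = 596.7527 rpm, dir flips to −; running = −596.7527
Stage 6 [73T→55T]: ω = 596.7527×73/55 = 792.0535 rpm, dir flips to +; running = +792.0535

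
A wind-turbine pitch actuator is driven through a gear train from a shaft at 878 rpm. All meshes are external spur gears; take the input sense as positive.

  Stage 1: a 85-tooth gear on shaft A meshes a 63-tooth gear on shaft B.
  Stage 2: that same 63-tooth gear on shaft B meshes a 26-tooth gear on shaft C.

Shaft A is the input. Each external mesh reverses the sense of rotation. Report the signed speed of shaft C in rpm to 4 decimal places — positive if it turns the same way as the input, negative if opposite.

+2870.3846 rpm (same as input, |ω| = 2870.3846 rpm)

Stage 1 [85T→63T]: ω = 878.0000×85/63 = 1184.6032 rpm, dir flips to −; running = −1184.6032
Stage 2 [63T→26T]: ω = 1184.6032×63/26 = 2870.3846 rpm, dir flips to +; running = +2870.3846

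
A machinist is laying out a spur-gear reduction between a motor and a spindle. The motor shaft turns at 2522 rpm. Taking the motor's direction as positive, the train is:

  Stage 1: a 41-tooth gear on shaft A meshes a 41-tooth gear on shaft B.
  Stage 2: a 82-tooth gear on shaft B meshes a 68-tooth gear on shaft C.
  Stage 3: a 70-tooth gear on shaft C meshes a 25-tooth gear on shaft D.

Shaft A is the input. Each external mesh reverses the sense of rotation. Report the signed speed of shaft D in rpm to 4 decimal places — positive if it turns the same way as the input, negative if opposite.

-8515.4588 rpm (opposite to input, |ω| = 8515.4588 rpm)

Stage 1 [41T→41T]: ω = 2522.0000×41/41 = 2522.0000 rpm, dir flips to −; running = −2522.0000
Stage 2 [82T→68T]: ω = 2522.0000×82/68 = 3041.2353 rpm, dir flips to +; running = +3041.2353
Stage 3 [70T→25T]: ω = 3041.2353×70/25 = 8515.4588 rpm, dir flips to −; running = −8515.4588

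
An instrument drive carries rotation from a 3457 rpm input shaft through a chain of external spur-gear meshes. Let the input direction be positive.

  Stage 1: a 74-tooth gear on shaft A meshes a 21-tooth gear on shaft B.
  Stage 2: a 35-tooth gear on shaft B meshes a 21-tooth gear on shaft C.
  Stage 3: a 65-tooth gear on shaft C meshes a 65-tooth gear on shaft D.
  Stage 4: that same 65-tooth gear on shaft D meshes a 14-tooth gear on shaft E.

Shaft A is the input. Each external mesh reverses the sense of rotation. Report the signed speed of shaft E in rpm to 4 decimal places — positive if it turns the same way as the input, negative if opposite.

Stage 1 [74T→21T]: ω = 3457.0000×74/21 = 12181.8095 rpm, dir flips to −; running = −12181.8095
Stage 2 [35T→21T]: ω = 12181.8095×35/21 = 20303.0159 rpm, dir flips to +; running = +20303.0159
Stage 3 [65T→65T]: ω = 20303.0159×65/65 = 20303.0159 rpm, dir flips to −; running = −20303.0159
Stage 4 [65T→14T]: ω = 20303.0159×65/14 = 94264.0023 rpm, dir flips to +; running = +94264.0023

+94264.0023 rpm (same as input, |ω| = 94264.0023 rpm)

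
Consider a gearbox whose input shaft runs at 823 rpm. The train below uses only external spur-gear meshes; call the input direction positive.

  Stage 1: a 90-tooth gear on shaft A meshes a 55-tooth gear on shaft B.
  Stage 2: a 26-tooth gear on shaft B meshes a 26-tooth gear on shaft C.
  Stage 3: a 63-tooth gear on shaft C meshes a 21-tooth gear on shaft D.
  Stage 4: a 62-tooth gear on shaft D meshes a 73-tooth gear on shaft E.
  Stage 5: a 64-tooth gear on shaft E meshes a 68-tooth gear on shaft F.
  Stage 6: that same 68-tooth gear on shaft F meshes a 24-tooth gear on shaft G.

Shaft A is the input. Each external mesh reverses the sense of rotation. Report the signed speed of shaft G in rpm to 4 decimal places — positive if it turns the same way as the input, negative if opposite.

Stage 1 [90T→55T]: ω = 823.0000×90/55 = 1346.7273 rpm, dir flips to −; running = −1346.7273
Stage 2 [26T→26T]: ω = 1346.7273×26/26 = 1346.7273 rpm, dir flips to +; running = +1346.7273
Stage 3 [63T→21T]: ω = 1346.7273×63/21 = 4040.1818 rpm, dir flips to −; running = −4040.1818
Stage 4 [62T→73T]: ω = 4040.1818×62/73 = 3431.3873 rpm, dir flips to +; running = +3431.3873
Stage 5 [64T→68T]: ω = 3431.3873×64/68 = 3229.5410 rpm, dir flips to −; running = −3229.5410
Stage 6 [68T→24T]: ω = 3229.5410×68/24 = 9150.3661 rpm, dir flips to +; running = +9150.3661

+9150.3661 rpm (same as input, |ω| = 9150.3661 rpm)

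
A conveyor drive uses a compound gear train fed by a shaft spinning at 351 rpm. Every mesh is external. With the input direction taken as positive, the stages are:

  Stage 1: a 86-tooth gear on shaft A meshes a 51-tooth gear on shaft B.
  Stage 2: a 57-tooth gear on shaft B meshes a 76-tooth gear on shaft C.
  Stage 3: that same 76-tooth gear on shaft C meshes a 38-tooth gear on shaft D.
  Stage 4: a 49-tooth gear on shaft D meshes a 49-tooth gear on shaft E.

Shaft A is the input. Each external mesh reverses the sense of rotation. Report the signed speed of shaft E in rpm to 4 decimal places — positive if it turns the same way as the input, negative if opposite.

Stage 1 [86T→51T]: ω = 351.0000×86/51 = 591.8824 rpm, dir flips to −; running = −591.8824
Stage 2 [57T→76T]: ω = 591.8824×57/76 = 443.9118 rpm, dir flips to +; running = +443.9118
Stage 3 [76T→38T]: ω = 443.9118×76/38 = 887.8235 rpm, dir flips to −; running = −887.8235
Stage 4 [49T→49T]: ω = 887.8235×49/49 = 887.8235 rpm, dir flips to +; running = +887.8235

+887.8235 rpm (same as input, |ω| = 887.8235 rpm)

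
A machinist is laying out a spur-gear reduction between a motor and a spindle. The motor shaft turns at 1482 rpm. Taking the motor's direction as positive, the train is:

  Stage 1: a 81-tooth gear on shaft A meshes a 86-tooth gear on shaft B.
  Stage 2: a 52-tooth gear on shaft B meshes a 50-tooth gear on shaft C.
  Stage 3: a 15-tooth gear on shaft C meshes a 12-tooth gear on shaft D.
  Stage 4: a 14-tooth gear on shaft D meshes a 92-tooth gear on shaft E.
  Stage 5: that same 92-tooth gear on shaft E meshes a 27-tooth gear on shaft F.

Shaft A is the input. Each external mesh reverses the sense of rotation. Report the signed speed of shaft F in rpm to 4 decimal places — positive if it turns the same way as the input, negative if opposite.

Stage 1 [81T→86T]: ω = 1482.0000×81/86 = 1395.8372 rpm, dir flips to −; running = −1395.8372
Stage 2 [52T→50T]: ω = 1395.8372×52/50 = 1451.6707 rpm, dir flips to +; running = +1451.6707
Stage 3 [15T→12T]: ω = 1451.6707×15/12 = 1814.5884 rpm, dir flips to −; running = −1814.5884
Stage 4 [14T→92T]: ω = 1814.5884×14/92 = 276.1330 rpm, dir flips to +; running = +276.1330
Stage 5 [92T→27T]: ω = 276.1330×92/27 = 940.8977 rpm, dir flips to −; running = −940.8977

-940.8977 rpm (opposite to input, |ω| = 940.8977 rpm)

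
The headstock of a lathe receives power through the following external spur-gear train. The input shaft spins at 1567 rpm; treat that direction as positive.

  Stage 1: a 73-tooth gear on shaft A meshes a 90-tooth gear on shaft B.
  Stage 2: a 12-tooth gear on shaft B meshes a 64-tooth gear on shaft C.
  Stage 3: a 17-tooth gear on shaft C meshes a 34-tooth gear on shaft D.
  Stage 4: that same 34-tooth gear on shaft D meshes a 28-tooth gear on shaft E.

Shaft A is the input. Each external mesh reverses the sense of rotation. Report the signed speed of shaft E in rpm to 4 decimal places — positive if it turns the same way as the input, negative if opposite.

Stage 1 [73T→90T]: ω = 1567.0000×73/90 = 1271.0111 rpm, dir flips to −; running = −1271.0111
Stage 2 [12T→64T]: ω = 1271.0111×12/64 = 238.3146 rpm, dir flips to +; running = +238.3146
Stage 3 [17T→34T]: ω = 238.3146×17/34 = 119.1573 rpm, dir flips to −; running = −119.1573
Stage 4 [34T→28T]: ω = 119.1573×34/28 = 144.6910 rpm, dir flips to +; running = +144.6910

+144.6910 rpm (same as input, |ω| = 144.6910 rpm)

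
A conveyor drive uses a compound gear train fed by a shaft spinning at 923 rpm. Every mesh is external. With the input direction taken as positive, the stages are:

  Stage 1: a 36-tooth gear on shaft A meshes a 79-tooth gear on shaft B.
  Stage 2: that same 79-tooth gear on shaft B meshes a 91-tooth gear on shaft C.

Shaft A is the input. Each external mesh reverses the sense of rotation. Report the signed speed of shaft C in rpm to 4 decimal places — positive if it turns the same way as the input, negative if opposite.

+365.1429 rpm (same as input, |ω| = 365.1429 rpm)

Stage 1 [36T→79T]: ω = 923.0000×36/79 = 420.6076 rpm, dir flips to −; running = −420.6076
Stage 2 [79T→91T]: ω = 420.6076×79/91 = 365.1429 rpm, dir flips to +; running = +365.1429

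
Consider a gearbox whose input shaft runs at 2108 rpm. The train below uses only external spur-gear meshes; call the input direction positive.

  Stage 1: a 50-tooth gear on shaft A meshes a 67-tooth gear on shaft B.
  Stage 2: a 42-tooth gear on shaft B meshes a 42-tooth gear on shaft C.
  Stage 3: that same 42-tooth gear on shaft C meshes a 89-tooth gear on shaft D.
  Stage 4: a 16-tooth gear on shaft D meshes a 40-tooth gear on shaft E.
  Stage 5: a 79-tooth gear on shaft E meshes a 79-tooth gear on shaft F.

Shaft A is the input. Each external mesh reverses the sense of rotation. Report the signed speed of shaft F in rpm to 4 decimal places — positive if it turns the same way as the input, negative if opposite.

-296.9512 rpm (opposite to input, |ω| = 296.9512 rpm)

Stage 1 [50T→67T]: ω = 2108.0000×50/67 = 1573.1343 rpm, dir flips to −; running = −1573.1343
Stage 2 [42T→42T]: ω = 1573.1343×42/42 = 1573.1343 rpm, dir flips to +; running = +1573.1343
Stage 3 [42T→89T]: ω = 1573.1343×42/89 = 742.3780 rpm, dir flips to −; running = −742.3780
Stage 4 [16T→40T]: ω = 742.3780×16/40 = 296.9512 rpm, dir flips to +; running = +296.9512
Stage 5 [79T→79T]: ω = 296.9512×79/79 = 296.9512 rpm, dir flips to −; running = −296.9512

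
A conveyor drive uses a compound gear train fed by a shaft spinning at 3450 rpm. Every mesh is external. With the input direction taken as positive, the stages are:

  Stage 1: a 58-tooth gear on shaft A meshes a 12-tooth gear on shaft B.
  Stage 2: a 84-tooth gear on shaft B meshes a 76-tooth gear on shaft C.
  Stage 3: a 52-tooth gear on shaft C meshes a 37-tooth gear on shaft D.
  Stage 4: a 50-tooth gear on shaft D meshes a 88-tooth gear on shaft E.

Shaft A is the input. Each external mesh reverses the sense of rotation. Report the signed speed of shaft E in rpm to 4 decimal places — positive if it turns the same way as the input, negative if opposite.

Stage 1 [58T→12T]: ω = 3450.0000×58/12 = 16675.0000 rpm, dir flips to −; running = −16675.0000
Stage 2 [84T→76T]: ω = 16675.0000×84/76 = 18430.2632 rpm, dir flips to +; running = +18430.2632
Stage 3 [52T→37T]: ω = 18430.2632×52/37 = 25901.9915 rpm, dir flips to −; running = −25901.9915
Stage 4 [50T→88T]: ω = 25901.9915×50/88 = 14717.0406 rpm, dir flips to +; running = +14717.0406

+14717.0406 rpm (same as input, |ω| = 14717.0406 rpm)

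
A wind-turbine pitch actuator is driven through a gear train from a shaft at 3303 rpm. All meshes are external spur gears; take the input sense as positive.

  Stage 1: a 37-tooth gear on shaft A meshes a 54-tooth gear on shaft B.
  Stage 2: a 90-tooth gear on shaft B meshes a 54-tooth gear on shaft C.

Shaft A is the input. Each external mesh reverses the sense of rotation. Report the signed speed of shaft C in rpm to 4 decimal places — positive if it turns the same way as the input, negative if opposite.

+3771.9444 rpm (same as input, |ω| = 3771.9444 rpm)

Stage 1 [37T→54T]: ω = 3303.0000×37/54 = 2263.1667 rpm, dir flips to −; running = −2263.1667
Stage 2 [90T→54T]: ω = 2263.1667×90/54 = 3771.9444 rpm, dir flips to +; running = +3771.9444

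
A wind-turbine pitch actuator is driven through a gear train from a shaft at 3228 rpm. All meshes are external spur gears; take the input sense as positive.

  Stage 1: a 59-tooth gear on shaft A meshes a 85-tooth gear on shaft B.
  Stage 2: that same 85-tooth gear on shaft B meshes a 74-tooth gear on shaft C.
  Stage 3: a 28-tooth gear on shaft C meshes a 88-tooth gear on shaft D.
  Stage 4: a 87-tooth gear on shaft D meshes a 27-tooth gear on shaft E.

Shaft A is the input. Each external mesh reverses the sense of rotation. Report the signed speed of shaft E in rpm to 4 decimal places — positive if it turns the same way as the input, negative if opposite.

Stage 1 [59T→85T]: ω = 3228.0000×59/85 = 2240.6118 rpm, dir flips to −; running = −2240.6118
Stage 2 [85T→74T]: ω = 2240.6118×85/74 = 2573.6757 rpm, dir flips to +; running = +2573.6757
Stage 3 [28T→88T]: ω = 2573.6757×28/88 = 818.8968 rpm, dir flips to −; running = −818.8968
Stage 4 [87T→27T]: ω = 818.8968×87/27 = 2638.6675 rpm, dir flips to +; running = +2638.6675

+2638.6675 rpm (same as input, |ω| = 2638.6675 rpm)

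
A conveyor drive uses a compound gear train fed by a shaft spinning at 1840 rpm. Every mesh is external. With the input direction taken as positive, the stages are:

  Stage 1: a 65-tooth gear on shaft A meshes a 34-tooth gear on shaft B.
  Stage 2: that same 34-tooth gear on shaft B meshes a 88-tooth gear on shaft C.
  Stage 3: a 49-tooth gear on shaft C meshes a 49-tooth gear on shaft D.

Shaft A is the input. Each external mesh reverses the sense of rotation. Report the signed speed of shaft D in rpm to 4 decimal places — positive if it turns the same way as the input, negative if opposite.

-1359.0909 rpm (opposite to input, |ω| = 1359.0909 rpm)

Stage 1 [65T→34T]: ω = 1840.0000×65/34 = 3517.6471 rpm, dir flips to −; running = −3517.6471
Stage 2 [34T→88T]: ω = 3517.6471×34/88 = 1359.0909 rpm, dir flips to +; running = +1359.0909
Stage 3 [49T→49T]: ω = 1359.0909×49/49 = 1359.0909 rpm, dir flips to −; running = −1359.0909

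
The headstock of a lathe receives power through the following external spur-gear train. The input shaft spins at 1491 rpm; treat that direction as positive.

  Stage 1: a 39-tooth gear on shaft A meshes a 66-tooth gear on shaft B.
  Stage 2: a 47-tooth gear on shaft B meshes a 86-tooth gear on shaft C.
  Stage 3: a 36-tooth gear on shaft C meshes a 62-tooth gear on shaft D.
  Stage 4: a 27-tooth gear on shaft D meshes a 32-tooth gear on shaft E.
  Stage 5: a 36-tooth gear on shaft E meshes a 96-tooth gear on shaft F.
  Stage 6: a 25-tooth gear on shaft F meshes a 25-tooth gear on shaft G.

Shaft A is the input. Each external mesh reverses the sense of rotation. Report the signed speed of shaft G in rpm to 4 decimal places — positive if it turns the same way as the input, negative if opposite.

Stage 1 [39T→66T]: ω = 1491.0000×39/66 = 881.0455 rpm, dir flips to −; running = −881.0455
Stage 2 [47T→86T]: ω = 881.0455×47/86 = 481.5016 rpm, dir flips to +; running = +481.5016
Stage 3 [36T→62T]: ω = 481.5016×36/62 = 279.5816 rpm, dir flips to −; running = −279.5816
Stage 4 [27T→32T]: ω = 279.5816×27/32 = 235.8969 rpm, dir flips to +; running = +235.8969
Stage 5 [36T→96T]: ω = 235.8969×36/96 = 88.4614 rpm, dir flips to −; running = −88.4614
Stage 6 [25T→25T]: ω = 88.4614×25/25 = 88.4614 rpm, dir flips to +; running = +88.4614

+88.4614 rpm (same as input, |ω| = 88.4614 rpm)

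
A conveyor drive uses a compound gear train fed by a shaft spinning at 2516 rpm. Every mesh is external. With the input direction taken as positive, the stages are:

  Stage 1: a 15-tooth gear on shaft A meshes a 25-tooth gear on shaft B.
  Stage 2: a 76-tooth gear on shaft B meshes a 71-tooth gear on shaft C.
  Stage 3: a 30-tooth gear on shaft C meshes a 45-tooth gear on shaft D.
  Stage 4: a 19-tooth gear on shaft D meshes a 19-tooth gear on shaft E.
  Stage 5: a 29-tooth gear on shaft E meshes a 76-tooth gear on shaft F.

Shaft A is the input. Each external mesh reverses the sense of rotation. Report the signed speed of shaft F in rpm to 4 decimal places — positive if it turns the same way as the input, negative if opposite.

-411.0648 rpm (opposite to input, |ω| = 411.0648 rpm)

Stage 1 [15T→25T]: ω = 2516.0000×15/25 = 1509.6000 rpm, dir flips to −; running = −1509.6000
Stage 2 [76T→71T]: ω = 1509.6000×76/71 = 1615.9099 rpm, dir flips to +; running = +1615.9099
Stage 3 [30T→45T]: ω = 1615.9099×30/45 = 1077.2732 rpm, dir flips to −; running = −1077.2732
Stage 4 [19T→19T]: ω = 1077.2732×19/19 = 1077.2732 rpm, dir flips to +; running = +1077.2732
Stage 5 [29T→76T]: ω = 1077.2732×29/76 = 411.0648 rpm, dir flips to −; running = −411.0648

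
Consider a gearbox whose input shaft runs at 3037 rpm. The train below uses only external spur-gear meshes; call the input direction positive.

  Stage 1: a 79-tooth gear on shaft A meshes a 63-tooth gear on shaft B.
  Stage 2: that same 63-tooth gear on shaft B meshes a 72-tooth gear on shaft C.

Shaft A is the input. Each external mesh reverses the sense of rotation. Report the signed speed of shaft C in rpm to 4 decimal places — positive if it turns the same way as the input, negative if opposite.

+3332.2639 rpm (same as input, |ω| = 3332.2639 rpm)

Stage 1 [79T→63T]: ω = 3037.0000×79/63 = 3808.3016 rpm, dir flips to −; running = −3808.3016
Stage 2 [63T→72T]: ω = 3808.3016×63/72 = 3332.2639 rpm, dir flips to +; running = +3332.2639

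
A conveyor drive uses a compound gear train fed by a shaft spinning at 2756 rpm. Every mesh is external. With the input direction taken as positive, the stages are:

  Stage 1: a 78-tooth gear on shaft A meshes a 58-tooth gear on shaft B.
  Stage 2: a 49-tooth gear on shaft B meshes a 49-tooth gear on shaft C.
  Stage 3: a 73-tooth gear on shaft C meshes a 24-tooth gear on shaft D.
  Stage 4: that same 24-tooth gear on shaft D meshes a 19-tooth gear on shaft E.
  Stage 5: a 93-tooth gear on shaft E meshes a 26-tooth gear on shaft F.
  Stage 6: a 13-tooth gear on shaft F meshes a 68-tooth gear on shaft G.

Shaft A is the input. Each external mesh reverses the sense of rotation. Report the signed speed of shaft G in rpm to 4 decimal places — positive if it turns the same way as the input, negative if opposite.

Stage 1 [78T→58T]: ω = 2756.0000×78/58 = 3706.3448 rpm, dir flips to −; running = −3706.3448
Stage 2 [49T→49T]: ω = 3706.3448×49/49 = 3706.3448 rpm, dir flips to +; running = +3706.3448
Stage 3 [73T→24T]: ω = 3706.3448×73/24 = 11273.4655 rpm, dir flips to −; running = −11273.4655
Stage 4 [24T→19T]: ω = 11273.4655×24/19 = 14240.1670 rpm, dir flips to +; running = +14240.1670
Stage 5 [93T→26T]: ω = 14240.1670×93/26 = 50935.9819 rpm, dir flips to −; running = −50935.9819
Stage 6 [13T→68T]: ω = 50935.9819×13/68 = 9737.7612 rpm, dir flips to +; running = +9737.7612

+9737.7612 rpm (same as input, |ω| = 9737.7612 rpm)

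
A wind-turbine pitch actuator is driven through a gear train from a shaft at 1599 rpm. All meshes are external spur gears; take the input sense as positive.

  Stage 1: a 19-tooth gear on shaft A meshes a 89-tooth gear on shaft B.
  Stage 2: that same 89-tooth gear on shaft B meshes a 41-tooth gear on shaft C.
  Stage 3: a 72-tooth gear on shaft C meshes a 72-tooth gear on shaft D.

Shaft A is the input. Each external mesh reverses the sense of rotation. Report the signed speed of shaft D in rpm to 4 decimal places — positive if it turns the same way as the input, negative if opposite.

-741.0000 rpm (opposite to input, |ω| = 741.0000 rpm)

Stage 1 [19T→89T]: ω = 1599.0000×19/89 = 341.3596 rpm, dir flips to −; running = −341.3596
Stage 2 [89T→41T]: ω = 341.3596×89/41 = 741.0000 rpm, dir flips to +; running = +741.0000
Stage 3 [72T→72T]: ω = 741.0000×72/72 = 741.0000 rpm, dir flips to −; running = −741.0000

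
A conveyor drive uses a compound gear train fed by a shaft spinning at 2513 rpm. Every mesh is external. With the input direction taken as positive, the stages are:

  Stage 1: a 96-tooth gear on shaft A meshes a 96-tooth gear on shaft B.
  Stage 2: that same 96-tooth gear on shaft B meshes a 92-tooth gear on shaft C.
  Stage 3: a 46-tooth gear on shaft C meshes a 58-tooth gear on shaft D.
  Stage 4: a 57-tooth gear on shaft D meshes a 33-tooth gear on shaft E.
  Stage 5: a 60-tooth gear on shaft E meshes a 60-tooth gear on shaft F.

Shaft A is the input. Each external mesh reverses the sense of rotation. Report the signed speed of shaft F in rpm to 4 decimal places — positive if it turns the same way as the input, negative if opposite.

-3592.2508 rpm (opposite to input, |ω| = 3592.2508 rpm)

Stage 1 [96T→96T]: ω = 2513.0000×96/96 = 2513.0000 rpm, dir flips to −; running = −2513.0000
Stage 2 [96T→92T]: ω = 2513.0000×96/92 = 2622.2609 rpm, dir flips to +; running = +2622.2609
Stage 3 [46T→58T]: ω = 2622.2609×46/58 = 2079.7241 rpm, dir flips to −; running = −2079.7241
Stage 4 [57T→33T]: ω = 2079.7241×57/33 = 3592.2508 rpm, dir flips to +; running = +3592.2508
Stage 5 [60T→60T]: ω = 3592.2508×60/60 = 3592.2508 rpm, dir flips to −; running = −3592.2508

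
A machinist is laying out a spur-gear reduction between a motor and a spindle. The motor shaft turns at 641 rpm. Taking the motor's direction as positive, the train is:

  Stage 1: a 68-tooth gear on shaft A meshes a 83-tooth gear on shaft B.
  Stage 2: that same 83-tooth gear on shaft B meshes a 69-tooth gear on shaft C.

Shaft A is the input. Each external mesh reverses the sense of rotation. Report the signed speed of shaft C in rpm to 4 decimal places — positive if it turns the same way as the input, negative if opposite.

Stage 1 [68T→83T]: ω = 641.0000×68/83 = 525.1566 rpm, dir flips to −; running = −525.1566
Stage 2 [83T→69T]: ω = 525.1566×83/69 = 631.7101 rpm, dir flips to +; running = +631.7101

+631.7101 rpm (same as input, |ω| = 631.7101 rpm)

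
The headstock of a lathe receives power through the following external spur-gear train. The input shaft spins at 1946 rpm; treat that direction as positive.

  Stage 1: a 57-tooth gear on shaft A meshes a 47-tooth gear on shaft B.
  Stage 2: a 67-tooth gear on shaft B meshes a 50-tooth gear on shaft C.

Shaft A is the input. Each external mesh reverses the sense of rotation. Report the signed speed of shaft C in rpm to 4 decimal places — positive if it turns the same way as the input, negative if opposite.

Stage 1 [57T→47T]: ω = 1946.0000×57/47 = 2360.0426 rpm, dir flips to −; running = −2360.0426
Stage 2 [67T→50T]: ω = 2360.0426×67/50 = 3162.4570 rpm, dir flips to +; running = +3162.4570

+3162.4570 rpm (same as input, |ω| = 3162.4570 rpm)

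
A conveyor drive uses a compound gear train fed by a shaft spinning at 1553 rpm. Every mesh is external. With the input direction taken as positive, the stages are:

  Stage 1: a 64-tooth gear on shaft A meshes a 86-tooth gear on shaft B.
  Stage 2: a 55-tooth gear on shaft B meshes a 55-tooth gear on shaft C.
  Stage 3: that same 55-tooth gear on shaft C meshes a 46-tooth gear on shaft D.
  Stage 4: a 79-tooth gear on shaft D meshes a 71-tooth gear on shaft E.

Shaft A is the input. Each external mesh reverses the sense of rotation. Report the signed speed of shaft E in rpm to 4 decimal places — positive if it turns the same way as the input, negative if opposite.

+1537.5406 rpm (same as input, |ω| = 1537.5406 rpm)

Stage 1 [64T→86T]: ω = 1553.0000×64/86 = 1155.7209 rpm, dir flips to −; running = −1155.7209
Stage 2 [55T→55T]: ω = 1155.7209×55/55 = 1155.7209 rpm, dir flips to +; running = +1155.7209
Stage 3 [55T→46T]: ω = 1155.7209×55/46 = 1381.8402 rpm, dir flips to −; running = −1381.8402
Stage 4 [79T→71T]: ω = 1381.8402×79/71 = 1537.5406 rpm, dir flips to +; running = +1537.5406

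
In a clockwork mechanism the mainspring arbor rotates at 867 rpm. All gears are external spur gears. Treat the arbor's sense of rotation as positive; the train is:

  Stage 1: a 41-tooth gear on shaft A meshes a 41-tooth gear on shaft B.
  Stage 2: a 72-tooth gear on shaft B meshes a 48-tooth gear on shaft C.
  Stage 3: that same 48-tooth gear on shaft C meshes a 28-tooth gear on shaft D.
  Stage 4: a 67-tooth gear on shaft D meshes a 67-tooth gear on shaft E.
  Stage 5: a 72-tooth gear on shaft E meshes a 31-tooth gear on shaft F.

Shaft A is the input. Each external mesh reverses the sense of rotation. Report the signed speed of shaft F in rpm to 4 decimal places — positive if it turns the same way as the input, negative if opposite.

Stage 1 [41T→41T]: ω = 867.0000×41/41 = 867.0000 rpm, dir flips to −; running = −867.0000
Stage 2 [72T→48T]: ω = 867.0000×72/48 = 1300.5000 rpm, dir flips to +; running = +1300.5000
Stage 3 [48T→28T]: ω = 1300.5000×48/28 = 2229.4286 rpm, dir flips to −; running = −2229.4286
Stage 4 [67T→67T]: ω = 2229.4286×67/67 = 2229.4286 rpm, dir flips to +; running = +2229.4286
Stage 5 [72T→31T]: ω = 2229.4286×72/31 = 5178.0276 rpm, dir flips to −; running = −5178.0276

-5178.0276 rpm (opposite to input, |ω| = 5178.0276 rpm)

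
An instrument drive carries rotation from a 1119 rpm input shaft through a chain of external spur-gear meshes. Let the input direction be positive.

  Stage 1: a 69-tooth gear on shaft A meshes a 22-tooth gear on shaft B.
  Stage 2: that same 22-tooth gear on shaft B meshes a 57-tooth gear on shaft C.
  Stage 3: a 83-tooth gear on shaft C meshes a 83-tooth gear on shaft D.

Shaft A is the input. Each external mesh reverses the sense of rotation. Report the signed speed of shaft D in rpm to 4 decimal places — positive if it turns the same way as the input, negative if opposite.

-1354.5789 rpm (opposite to input, |ω| = 1354.5789 rpm)

Stage 1 [69T→22T]: ω = 1119.0000×69/22 = 3509.5909 rpm, dir flips to −; running = −3509.5909
Stage 2 [22T→57T]: ω = 3509.5909×22/57 = 1354.5789 rpm, dir flips to +; running = +1354.5789
Stage 3 [83T→83T]: ω = 1354.5789×83/83 = 1354.5789 rpm, dir flips to −; running = −1354.5789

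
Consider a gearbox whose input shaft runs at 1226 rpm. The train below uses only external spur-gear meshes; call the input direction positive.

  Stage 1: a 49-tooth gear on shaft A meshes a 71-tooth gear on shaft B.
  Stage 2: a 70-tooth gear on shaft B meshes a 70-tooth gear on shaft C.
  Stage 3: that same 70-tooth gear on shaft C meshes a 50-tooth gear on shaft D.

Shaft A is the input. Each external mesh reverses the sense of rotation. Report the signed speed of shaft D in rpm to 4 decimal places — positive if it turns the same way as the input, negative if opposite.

-1184.5577 rpm (opposite to input, |ω| = 1184.5577 rpm)

Stage 1 [49T→71T]: ω = 1226.0000×49/71 = 846.1127 rpm, dir flips to −; running = −846.1127
Stage 2 [70T→70T]: ω = 846.1127×70/70 = 846.1127 rpm, dir flips to +; running = +846.1127
Stage 3 [70T→50T]: ω = 846.1127×70/50 = 1184.5577 rpm, dir flips to −; running = −1184.5577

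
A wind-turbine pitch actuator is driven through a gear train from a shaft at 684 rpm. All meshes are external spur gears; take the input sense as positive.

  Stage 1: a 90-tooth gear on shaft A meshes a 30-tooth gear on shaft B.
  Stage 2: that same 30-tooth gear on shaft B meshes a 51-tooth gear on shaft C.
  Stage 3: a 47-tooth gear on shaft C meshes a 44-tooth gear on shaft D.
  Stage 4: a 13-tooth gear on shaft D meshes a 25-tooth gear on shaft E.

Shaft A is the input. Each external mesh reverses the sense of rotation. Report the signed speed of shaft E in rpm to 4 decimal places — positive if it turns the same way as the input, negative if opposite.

Stage 1 [90T→30T]: ω = 684.0000×90/30 = 2052.0000 rpm, dir flips to −; running = −2052.0000
Stage 2 [30T→51T]: ω = 2052.0000×30/51 = 1207.0588 rpm, dir flips to +; running = +1207.0588
Stage 3 [47T→44T]: ω = 1207.0588×47/44 = 1289.3583 rpm, dir flips to −; running = −1289.3583
Stage 4 [13T→25T]: ω = 1289.3583×13/25 = 670.4663 rpm, dir flips to +; running = +670.4663

+670.4663 rpm (same as input, |ω| = 670.4663 rpm)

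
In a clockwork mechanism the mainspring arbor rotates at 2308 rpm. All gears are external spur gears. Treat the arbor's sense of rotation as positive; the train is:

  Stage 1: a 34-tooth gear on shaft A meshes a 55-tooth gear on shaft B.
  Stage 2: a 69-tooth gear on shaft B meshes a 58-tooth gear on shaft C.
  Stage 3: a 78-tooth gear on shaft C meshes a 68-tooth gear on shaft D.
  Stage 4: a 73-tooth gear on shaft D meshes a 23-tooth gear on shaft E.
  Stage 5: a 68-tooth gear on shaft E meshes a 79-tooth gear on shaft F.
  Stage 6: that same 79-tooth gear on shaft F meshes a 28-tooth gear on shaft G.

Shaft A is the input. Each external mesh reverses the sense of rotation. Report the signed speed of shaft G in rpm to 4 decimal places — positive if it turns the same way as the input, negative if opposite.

Stage 1 [34T→55T]: ω = 2308.0000×34/55 = 1426.7636 rpm, dir flips to −; running = −1426.7636
Stage 2 [69T→58T]: ω = 1426.7636×69/58 = 1697.3567 rpm, dir flips to +; running = +1697.3567
Stage 3 [78T→68T]: ω = 1697.3567×78/68 = 1946.9680 rpm, dir flips to −; running = −1946.9680
Stage 4 [73T→23T]: ω = 1946.9680×73/23 = 6179.5072 rpm, dir flips to +; running = +6179.5072
Stage 5 [68T→79T]: ω = 6179.5072×68/79 = 5319.0695 rpm, dir flips to −; running = −5319.0695
Stage 6 [79T→28T]: ω = 5319.0695×79/28 = 15007.3747 rpm, dir flips to +; running = +15007.3747

+15007.3747 rpm (same as input, |ω| = 15007.3747 rpm)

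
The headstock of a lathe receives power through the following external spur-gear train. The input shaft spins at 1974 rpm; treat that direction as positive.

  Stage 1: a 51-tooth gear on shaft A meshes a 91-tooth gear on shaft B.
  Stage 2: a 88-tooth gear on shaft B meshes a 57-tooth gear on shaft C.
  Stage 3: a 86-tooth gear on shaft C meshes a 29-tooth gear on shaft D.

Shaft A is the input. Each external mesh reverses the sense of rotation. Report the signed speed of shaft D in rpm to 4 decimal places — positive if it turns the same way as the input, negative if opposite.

Stage 1 [51T→91T]: ω = 1974.0000×51/91 = 1106.3077 rpm, dir flips to −; running = −1106.3077
Stage 2 [88T→57T]: ω = 1106.3077×88/57 = 1707.9838 rpm, dir flips to +; running = +1707.9838
Stage 3 [86T→29T]: ω = 1707.9838×86/29 = 5065.0554 rpm, dir flips to −; running = −5065.0554

-5065.0554 rpm (opposite to input, |ω| = 5065.0554 rpm)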